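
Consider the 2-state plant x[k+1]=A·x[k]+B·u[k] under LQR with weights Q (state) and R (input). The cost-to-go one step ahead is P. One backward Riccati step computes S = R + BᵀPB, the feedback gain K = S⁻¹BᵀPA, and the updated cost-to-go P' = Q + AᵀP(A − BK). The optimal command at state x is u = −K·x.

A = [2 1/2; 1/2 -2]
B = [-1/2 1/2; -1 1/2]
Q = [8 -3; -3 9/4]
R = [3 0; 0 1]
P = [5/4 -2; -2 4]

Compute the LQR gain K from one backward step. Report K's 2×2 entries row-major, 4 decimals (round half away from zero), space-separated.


BᵀP = [1.3750 -3.0000; -0.3750 1.0000]
S = R + BᵀPB = [3 0; 0 1] + [2.3125 -0.8125; -0.8125 0.3125] = [5.3125 -0.8125; -0.8125 1.3125]
BᵀPA = [1.2500 6.6875; -0.2500 -2.1875]
K = S⁻¹·BᵀPA = [0.2277 1.1089; -0.0495 -0.9802]
A−BK = [2.1386 1.5446; 0.7525 -0.4010]
AᵀP(A−BK) = [1.7030 3.1188; 3.1188 10.7525]
P' = Q + AᵀP(A−BK) = [9.7030 0.1188; 0.1188 13.0025]
tr(P') = 22.7054

0.2277 1.1089 -0.0495 -0.9802


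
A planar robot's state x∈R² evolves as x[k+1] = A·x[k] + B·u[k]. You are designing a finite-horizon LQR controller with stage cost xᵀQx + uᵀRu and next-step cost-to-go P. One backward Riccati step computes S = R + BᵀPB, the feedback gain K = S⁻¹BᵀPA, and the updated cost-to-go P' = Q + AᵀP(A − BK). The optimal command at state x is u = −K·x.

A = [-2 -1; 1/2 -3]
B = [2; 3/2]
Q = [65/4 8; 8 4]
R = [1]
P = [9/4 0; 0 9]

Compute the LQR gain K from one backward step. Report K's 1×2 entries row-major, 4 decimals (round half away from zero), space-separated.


BᵀP = [4.5000 13.5000]
S = R + BᵀPB = [1] + [29.2500] = [30.2500]
BᵀPA = [-2.2500 -45.0000]
K = S⁻¹·BᵀPA = [-0.0744 -1.4876]
A−BK = [-1.8512 1.9752; 0.6116 -0.7686]
AᵀP(A−BK) = [11.0826 -12.3471; -12.3471 16.3079]
P' = Q + AᵀP(A−BK) = [27.3326 -4.3471; -4.3471 20.3079]
tr(P') = 47.6405

-0.0744 -1.4876


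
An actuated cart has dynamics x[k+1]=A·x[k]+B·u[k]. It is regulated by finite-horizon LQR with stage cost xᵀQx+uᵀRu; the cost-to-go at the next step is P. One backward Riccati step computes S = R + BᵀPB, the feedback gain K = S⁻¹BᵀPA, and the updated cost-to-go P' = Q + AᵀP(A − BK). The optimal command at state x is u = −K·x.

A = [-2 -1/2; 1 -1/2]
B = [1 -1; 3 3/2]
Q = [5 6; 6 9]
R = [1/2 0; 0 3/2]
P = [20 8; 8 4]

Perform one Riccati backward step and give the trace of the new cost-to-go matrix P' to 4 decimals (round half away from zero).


BᵀP = [44.0000 20.0000; -8.0000 -2.0000]
S = R + BᵀPB = [1/2 0; 0 3/2] + [104.0000 -14.0000; -14.0000 5.0000] = [104.5000 -14.0000; -14.0000 6.5000]
BᵀPA = [-68.0000 -32.0000; 14.0000 5.0000]
K = S⁻¹·BᵀPA = [-0.5091 -0.2856; 1.0574 0.1542]
A−BK = [-0.4335 -0.0603; 0.9410 0.1255]
AᵀP(A−BK) = [2.5804 0.4232; 0.4232 0.0911]
P' = Q + AᵀP(A−BK) = [7.5804 6.4232; 6.4232 9.0911]
tr(P') = 16.6715

16.6715


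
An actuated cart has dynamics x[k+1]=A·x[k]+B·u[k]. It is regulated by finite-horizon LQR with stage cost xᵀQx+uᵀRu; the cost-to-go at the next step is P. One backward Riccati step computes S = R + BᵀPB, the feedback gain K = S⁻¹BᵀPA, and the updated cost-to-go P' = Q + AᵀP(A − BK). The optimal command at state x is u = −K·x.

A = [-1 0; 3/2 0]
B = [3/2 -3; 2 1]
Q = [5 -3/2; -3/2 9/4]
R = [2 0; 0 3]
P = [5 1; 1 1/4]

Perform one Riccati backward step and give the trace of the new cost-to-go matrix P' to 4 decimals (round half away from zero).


BᵀP = [9.5000 2.0000; -14.0000 -2.7500]
S = R + BᵀPB = [2 0; 0 3] + [18.2500 -26.5000; -26.5000 39.2500] = [20.2500 -26.5000; -26.5000 42.2500]
BᵀPA = [-6.5000 0.0000; 9.8750 0.0000]
K = S⁻¹·BᵀPA = [-0.0844 0.0000; 0.1808 0.0000]
A−BK = [-0.3310 0.0000; 1.4880 0.0000]
AᵀP(A−BK) = [0.2286 0.0000; 0.0000 0.0000]
P' = Q + AᵀP(A−BK) = [5.2286 -1.5000; -1.5000 2.2500]
tr(P') = 7.4786

7.4786


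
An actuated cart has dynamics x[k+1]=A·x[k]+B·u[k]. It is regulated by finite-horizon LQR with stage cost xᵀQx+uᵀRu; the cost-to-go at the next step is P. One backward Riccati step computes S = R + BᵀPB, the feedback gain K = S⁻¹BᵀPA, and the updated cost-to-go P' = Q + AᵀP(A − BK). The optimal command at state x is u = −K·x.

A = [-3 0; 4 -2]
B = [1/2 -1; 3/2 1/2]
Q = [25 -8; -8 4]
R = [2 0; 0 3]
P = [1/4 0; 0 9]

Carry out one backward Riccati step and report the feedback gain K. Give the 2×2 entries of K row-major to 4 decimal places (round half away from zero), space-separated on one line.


BᵀP = [0.1250 13.5000; -0.2500 4.5000]
S = R + BᵀPB = [2 0; 0 3] + [20.3125 6.6250; 6.6250 2.5000] = [22.3125 6.6250; 6.6250 5.5000]
BᵀPA = [53.6250 -27.0000; 18.7500 -9.0000]
K = S⁻¹·BᵀPA = [2.1657 -1.1275; 0.8004 -0.2783]
A−BK = [-3.2825 0.2854; 0.3512 -0.1697]
AᵀP(A−BK) = [15.1064 -6.3223; -6.3223 3.0541]
P' = Q + AᵀP(A−BK) = [40.1064 -14.3223; -14.3223 7.0541]
tr(P') = 47.1606

2.1657 -1.1275 0.8004 -0.2783


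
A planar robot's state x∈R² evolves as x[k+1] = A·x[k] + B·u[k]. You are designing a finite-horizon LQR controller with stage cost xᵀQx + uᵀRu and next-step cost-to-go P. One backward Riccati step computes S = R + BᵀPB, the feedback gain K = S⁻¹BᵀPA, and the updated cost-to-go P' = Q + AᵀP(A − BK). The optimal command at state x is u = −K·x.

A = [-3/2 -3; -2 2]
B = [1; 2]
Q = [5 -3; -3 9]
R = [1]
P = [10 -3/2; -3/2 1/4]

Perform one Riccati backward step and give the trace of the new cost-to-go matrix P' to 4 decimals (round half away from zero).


37.2917

BᵀP = [7.0000 -1.0000]
S = R + BᵀPB = [1] + [5.0000] = [6.0000]
BᵀPA = [-8.5000 -23.0000]
K = S⁻¹·BᵀPA = [-1.4167 -3.8333]
A−BK = [-0.0833 0.8333; 0.8333 9.6667]
AᵀP(A−BK) = [2.4583 6.9167; 6.9167 20.8333]
P' = Q + AᵀP(A−BK) = [7.4583 3.9167; 3.9167 29.8333]
tr(P') = 37.2917


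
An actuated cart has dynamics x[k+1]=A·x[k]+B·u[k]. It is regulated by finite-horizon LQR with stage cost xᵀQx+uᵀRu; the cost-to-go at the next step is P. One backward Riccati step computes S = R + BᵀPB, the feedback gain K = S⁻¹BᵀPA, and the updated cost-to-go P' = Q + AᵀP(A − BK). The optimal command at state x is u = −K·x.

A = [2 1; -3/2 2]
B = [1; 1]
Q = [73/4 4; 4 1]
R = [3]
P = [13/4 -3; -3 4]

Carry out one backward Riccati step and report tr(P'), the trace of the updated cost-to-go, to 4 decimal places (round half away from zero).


65.0735

BᵀP = [0.2500 1.0000]
S = R + BᵀPB = [3] + [1.2500] = [4.2500]
BᵀPA = [-1.0000 2.2500]
K = S⁻¹·BᵀPA = [-0.2353 0.5294]
A−BK = [2.2353 0.4706; -1.2647 1.4706]
AᵀP(A−BK) = [39.7647 -12.4706; -12.4706 6.0588]
P' = Q + AᵀP(A−BK) = [58.0147 -8.4706; -8.4706 7.0588]
tr(P') = 65.0735


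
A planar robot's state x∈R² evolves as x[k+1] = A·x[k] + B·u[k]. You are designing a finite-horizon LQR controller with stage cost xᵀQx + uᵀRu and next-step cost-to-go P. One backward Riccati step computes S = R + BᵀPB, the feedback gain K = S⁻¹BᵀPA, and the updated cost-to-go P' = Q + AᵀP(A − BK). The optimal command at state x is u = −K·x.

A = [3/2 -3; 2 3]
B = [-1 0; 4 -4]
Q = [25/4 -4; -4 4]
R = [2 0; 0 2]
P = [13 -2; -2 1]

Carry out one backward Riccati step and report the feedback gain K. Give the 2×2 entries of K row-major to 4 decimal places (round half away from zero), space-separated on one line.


BᵀP = [-21.0000 6.0000; 8.0000 -4.0000]
S = R + BᵀPB = [2 0; 0 2] + [45.0000 -24.0000; -24.0000 16.0000] = [47.0000 -24.0000; -24.0000 18.0000]
BᵀPA = [-19.5000 81.0000; 4.0000 -36.0000]
K = S⁻¹·BᵀPA = [-0.9444 2.2000; -1.0370 0.9333]
A−BK = [0.5556 -0.8000; 1.6296 -2.0667]
AᵀP(A−BK) = [6.9815 -10.3333; -10.3333 17.4000]
P' = Q + AᵀP(A−BK) = [13.2315 -14.3333; -14.3333 21.4000]
tr(P') = 34.6315

-0.9444 2.2000 -1.0370 0.9333


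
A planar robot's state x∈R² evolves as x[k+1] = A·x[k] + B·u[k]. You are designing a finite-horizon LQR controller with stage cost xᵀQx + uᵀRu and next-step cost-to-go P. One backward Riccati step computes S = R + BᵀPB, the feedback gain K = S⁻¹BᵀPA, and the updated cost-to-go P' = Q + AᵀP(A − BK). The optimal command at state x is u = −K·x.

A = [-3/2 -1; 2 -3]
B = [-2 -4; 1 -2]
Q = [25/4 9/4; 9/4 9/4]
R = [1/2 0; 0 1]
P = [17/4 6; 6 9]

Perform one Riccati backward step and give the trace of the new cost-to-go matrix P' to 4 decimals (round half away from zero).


10.2783

BᵀP = [-2.5000 -3.0000; -29.0000 -42.0000]
S = R + BᵀPB = [1/2 0; 0 1] + [2.0000 16.0000; 16.0000 200.0000] = [2.5000 16.0000; 16.0000 201.0000]
BᵀPA = [-2.2500 11.5000; -40.5000 155.0000]
K = S⁻¹·BᵀPA = [0.7941 -0.6836; -0.2647 0.8256]
A−BK = [-0.9706 0.9351; 0.6765 -0.6653]
AᵀP(A−BK) = [0.6287 -0.7279; -0.7279 1.1496]
P' = Q + AᵀP(A−BK) = [6.8787 1.5221; 1.5221 3.3996]
tr(P') = 10.2783


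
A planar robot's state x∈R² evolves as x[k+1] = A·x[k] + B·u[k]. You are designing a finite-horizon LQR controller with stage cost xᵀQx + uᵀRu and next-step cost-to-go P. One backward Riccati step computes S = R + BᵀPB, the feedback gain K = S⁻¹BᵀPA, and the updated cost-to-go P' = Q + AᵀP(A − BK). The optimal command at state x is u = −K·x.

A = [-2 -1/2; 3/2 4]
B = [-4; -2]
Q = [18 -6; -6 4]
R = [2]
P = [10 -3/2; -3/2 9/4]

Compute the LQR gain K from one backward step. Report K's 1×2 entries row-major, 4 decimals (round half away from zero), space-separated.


BᵀP = [-37.0000 1.5000]
S = R + BᵀPB = [2] + [145.0000] = [147.0000]
BᵀPA = [76.2500 24.5000]
K = S⁻¹·BᵀPA = [0.5187 0.1667]
A−BK = [0.0748 0.1667; 2.5374 4.3333]
AᵀP(A−BK) = [14.5111 23.9167; 23.9167 40.4167]
P' = Q + AᵀP(A−BK) = [32.5111 17.9167; 17.9167 44.4167]
tr(P') = 76.9277

0.5187 0.1667


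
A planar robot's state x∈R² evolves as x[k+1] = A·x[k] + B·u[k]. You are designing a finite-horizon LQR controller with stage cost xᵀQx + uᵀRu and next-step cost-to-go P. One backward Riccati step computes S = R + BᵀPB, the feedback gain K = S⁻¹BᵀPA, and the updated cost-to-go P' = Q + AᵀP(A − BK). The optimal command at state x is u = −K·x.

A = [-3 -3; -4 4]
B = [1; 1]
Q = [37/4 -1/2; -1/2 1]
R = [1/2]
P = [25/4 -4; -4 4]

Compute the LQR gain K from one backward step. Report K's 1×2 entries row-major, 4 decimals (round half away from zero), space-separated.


-2.4545 -2.4545

BᵀP = [2.2500 0.0000]
S = R + BᵀPB = [1/2] + [2.2500] = [2.7500]
BᵀPA = [-6.7500 -6.7500]
K = S⁻¹·BᵀPA = [-2.4545 -2.4545]
A−BK = [-0.5455 -0.5455; -1.5455 6.4545]
AᵀP(A−BK) = [7.6818 -24.3182; -24.3182 199.6818]
P' = Q + AᵀP(A−BK) = [16.9318 -24.8182; -24.8182 200.6818]
tr(P') = 217.6136


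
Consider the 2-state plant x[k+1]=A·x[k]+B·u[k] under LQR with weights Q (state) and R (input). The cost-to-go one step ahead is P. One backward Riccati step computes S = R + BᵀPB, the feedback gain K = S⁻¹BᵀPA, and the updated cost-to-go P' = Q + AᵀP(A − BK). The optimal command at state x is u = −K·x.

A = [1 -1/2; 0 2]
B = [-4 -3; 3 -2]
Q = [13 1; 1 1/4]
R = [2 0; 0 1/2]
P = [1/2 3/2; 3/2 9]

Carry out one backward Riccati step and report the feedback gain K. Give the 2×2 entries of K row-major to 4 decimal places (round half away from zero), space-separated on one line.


-0.0947 0.3625 -0.1557 -0.4204

BᵀP = [2.5000 21.0000; -4.5000 -22.5000]
S = R + BᵀPB = [2 0; 0 1/2] + [53.0000 -49.5000; -49.5000 58.5000] = [55.0000 -49.5000; -49.5000 59.0000]
BᵀPA = [2.5000 40.7500; -4.5000 -42.7500]
K = S⁻¹·BᵀPA = [-0.0947 0.3625; -0.1557 -0.4204]
A−BK = [0.1541 -0.3111; -0.0274 0.0716]
AᵀP(A−BK) = [0.0360 -0.0482; -0.0482 0.3789]
P' = Q + AᵀP(A−BK) = [13.0360 0.9518; 0.9518 0.6289]
tr(P') = 13.6649


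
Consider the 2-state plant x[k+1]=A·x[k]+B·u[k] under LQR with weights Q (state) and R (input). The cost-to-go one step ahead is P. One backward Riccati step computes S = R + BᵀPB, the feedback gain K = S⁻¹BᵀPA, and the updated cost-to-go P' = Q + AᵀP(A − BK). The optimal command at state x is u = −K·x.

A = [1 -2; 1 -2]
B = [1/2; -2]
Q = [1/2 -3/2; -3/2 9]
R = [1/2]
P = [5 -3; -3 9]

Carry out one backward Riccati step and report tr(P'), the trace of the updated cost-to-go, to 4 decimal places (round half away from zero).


35.6714

BᵀP = [8.5000 -19.5000]
S = R + BᵀPB = [1/2] + [43.2500] = [43.7500]
BᵀPA = [-11.0000 22.0000]
K = S⁻¹·BᵀPA = [-0.2514 0.5029]
A−BK = [1.1257 -2.2514; 0.4971 -0.9943]
AᵀP(A−BK) = [5.2343 -10.4686; -10.4686 20.9371]
P' = Q + AᵀP(A−BK) = [5.7343 -11.9686; -11.9686 29.9371]
tr(P') = 35.6714


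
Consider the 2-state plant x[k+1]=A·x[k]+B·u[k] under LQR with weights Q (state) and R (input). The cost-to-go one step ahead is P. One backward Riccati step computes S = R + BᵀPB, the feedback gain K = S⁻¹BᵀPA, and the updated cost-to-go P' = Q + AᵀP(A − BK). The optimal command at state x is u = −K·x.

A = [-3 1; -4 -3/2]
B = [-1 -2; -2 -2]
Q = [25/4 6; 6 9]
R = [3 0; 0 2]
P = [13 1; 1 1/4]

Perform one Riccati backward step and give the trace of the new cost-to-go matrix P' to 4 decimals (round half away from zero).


20.3878

BᵀP = [-15.0000 -1.5000; -28.0000 -2.5000]
S = R + BᵀPB = [3 0; 0 2] + [18.0000 33.0000; 33.0000 61.0000] = [21.0000 33.0000; 33.0000 63.0000]
BᵀPA = [51.0000 -12.7500; 94.0000 -24.2500]
K = S⁻¹·BᵀPA = [0.4744 -0.0128; 1.2436 -0.3782]
A−BK = [-0.0385 0.2308; -0.5641 -2.2821]
AᵀP(A−BK) = [3.9103 -0.7949; -0.7949 1.2276]
P' = Q + AᵀP(A−BK) = [10.1603 5.2051; 5.2051 10.2276]
tr(P') = 20.3878


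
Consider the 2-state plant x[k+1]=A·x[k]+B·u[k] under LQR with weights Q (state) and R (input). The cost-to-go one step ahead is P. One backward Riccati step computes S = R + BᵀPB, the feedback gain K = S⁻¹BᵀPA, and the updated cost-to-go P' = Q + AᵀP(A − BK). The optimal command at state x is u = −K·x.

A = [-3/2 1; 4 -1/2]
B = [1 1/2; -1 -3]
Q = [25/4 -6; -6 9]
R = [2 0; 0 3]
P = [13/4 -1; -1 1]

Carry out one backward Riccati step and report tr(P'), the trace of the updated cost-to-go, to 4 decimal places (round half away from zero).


BᵀP = [4.2500 -2.0000; 4.6250 -3.5000]
S = R + BᵀPB = [2 0; 0 3] + [6.2500 8.1250; 8.1250 12.8125] = [8.2500 8.1250; 8.1250 15.8125]
BᵀPA = [-14.3750 5.2500; -20.9375 6.3750]
K = S⁻¹·BᵀPA = [-0.8875 0.4845; -0.8681 0.1542]
A−BK = [-0.1785 0.4384; 0.5082 0.4471]
AᵀP(A−BK) = [4.3792 -1.4316; -1.4316 0.9733]
P' = Q + AᵀP(A−BK) = [10.6292 -7.4316; -7.4316 9.9733]
tr(P') = 20.6026

20.6026


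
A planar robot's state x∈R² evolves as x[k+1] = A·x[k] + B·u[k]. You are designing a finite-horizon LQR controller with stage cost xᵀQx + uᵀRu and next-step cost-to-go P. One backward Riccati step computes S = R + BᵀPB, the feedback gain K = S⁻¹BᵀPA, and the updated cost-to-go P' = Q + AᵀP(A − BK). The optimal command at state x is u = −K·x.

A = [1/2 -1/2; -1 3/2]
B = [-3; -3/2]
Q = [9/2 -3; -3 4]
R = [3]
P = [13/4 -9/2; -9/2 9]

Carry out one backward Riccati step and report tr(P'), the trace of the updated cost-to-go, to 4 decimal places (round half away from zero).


BᵀP = [-3.0000 0.0000]
S = R + BᵀPB = [3] + [9.0000] = [12.0000]
BᵀPA = [-1.5000 1.5000]
K = S⁻¹·BᵀPA = [-0.1250 0.1250]
A−BK = [0.1250 -0.1250; -1.1875 1.6875]
AᵀP(A−BK) = [14.1250 -19.7500; -19.7500 27.6250]
P' = Q + AᵀP(A−BK) = [18.6250 -22.7500; -22.7500 31.6250]
tr(P') = 50.2500

50.2500


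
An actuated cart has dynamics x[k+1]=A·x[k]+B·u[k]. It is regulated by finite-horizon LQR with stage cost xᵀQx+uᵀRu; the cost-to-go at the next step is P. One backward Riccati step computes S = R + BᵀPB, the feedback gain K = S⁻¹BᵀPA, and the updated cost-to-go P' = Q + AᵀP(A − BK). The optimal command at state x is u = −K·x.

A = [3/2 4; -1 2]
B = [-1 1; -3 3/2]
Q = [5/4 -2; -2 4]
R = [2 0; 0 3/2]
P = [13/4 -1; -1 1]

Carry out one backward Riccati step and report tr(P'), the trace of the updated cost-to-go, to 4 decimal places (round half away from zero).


37.0299

BᵀP = [-0.2500 -2.0000; 1.7500 0.5000]
S = R + BᵀPB = [2 0; 0 3/2] + [6.2500 -3.2500; -3.2500 2.5000] = [8.2500 -3.2500; -3.2500 4.0000]
BᵀPA = [1.6250 -5.0000; 2.1250 8.0000]
K = S⁻¹·BᵀPA = [0.5975 0.2674; 1.0167 2.2173]
A−BK = [1.0808 2.0501; -0.7326 -0.5237]
AᵀP(A−BK) = [8.1811 13.3538; 13.3538 23.5989]
P' = Q + AᵀP(A−BK) = [9.4311 11.3538; 11.3538 27.5989]
tr(P') = 37.0299


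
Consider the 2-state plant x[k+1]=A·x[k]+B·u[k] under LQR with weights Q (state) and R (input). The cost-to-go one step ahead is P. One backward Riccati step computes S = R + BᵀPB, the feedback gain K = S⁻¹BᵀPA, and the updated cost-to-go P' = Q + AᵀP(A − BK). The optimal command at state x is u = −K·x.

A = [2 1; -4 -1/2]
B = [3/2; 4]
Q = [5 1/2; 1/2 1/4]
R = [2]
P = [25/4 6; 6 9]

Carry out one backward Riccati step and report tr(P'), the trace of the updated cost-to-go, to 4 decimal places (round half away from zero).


24.9727

BᵀP = [33.3750 45.0000]
S = R + BᵀPB = [2] + [230.0625] = [232.0625]
BᵀPA = [-113.2500 10.8750]
K = S⁻¹·BᵀPA = [-0.4880 0.0469]
A−BK = [2.7320 0.9297; -2.0479 -0.6874]
AᵀP(A−BK) = [17.7323 5.8072; 5.8072 1.9904]
P' = Q + AᵀP(A−BK) = [22.7323 6.3072; 6.3072 2.2404]
tr(P') = 24.9727


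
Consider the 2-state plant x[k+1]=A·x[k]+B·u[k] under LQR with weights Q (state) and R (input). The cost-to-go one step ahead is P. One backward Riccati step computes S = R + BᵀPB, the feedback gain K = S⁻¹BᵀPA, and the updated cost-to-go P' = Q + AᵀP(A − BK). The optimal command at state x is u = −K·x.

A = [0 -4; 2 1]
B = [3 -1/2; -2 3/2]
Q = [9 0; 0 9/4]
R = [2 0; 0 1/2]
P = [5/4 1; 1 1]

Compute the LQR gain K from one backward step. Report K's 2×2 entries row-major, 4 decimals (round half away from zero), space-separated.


BᵀP = [1.7500 1.0000; 0.8750 1.0000]
S = R + BᵀPB = [2 0; 0 1/2] + [3.2500 0.6250; 0.6250 1.0625] = [5.2500 0.6250; 0.6250 1.5625]
BᵀPA = [2.0000 -6.0000; 2.0000 -2.5000]
K = S⁻¹·BᵀPA = [0.2400 -1.0000; 1.1840 -1.2000]
A−BK = [-0.1280 -1.6000; 0.7040 0.8000]
AᵀP(A−BK) = [1.1520 -1.6000; -1.6000 4.0000]
P' = Q + AᵀP(A−BK) = [10.1520 -1.6000; -1.6000 6.2500]
tr(P') = 16.4020

0.2400 -1.0000 1.1840 -1.2000


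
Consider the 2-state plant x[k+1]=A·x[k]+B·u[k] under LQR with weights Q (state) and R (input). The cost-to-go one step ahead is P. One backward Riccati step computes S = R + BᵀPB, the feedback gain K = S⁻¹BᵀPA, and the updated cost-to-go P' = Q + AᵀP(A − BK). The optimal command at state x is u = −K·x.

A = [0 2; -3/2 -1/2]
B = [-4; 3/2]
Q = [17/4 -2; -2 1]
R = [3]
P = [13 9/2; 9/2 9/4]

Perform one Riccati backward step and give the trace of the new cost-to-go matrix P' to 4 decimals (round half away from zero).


8.2049

BᵀP = [-45.2500 -14.6250]
S = R + BᵀPB = [3] + [159.0625] = [162.0625]
BᵀPA = [21.9375 -83.1875]
K = S⁻¹·BᵀPA = [0.1354 -0.5133]
A−BK = [0.5415 -0.0532; -1.7030 0.2700]
AᵀP(A−BK) = [2.0929 -0.5519; -0.5519 0.8619]
P' = Q + AᵀP(A−BK) = [6.3429 -2.5519; -2.5519 1.8619]
tr(P') = 8.2049


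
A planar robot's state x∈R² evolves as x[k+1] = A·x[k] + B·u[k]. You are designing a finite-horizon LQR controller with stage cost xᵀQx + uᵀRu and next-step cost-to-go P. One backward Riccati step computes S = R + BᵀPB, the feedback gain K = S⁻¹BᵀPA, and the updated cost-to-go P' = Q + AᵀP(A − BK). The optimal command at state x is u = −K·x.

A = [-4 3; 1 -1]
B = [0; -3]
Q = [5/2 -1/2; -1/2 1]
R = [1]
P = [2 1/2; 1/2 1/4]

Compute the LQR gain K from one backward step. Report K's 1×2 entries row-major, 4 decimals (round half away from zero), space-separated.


BᵀP = [-1.5000 -0.7500]
S = R + BᵀPB = [1] + [2.2500] = [3.2500]
BᵀPA = [5.2500 -3.7500]
K = S⁻¹·BᵀPA = [1.6154 -1.1538]
A−BK = [-4.0000 3.0000; 5.8462 -4.4615]
AᵀP(A−BK) = [19.7692 -14.6923; -14.6923 10.9231]
P' = Q + AᵀP(A−BK) = [22.2692 -15.1923; -15.1923 11.9231]
tr(P') = 34.1923

1.6154 -1.1538


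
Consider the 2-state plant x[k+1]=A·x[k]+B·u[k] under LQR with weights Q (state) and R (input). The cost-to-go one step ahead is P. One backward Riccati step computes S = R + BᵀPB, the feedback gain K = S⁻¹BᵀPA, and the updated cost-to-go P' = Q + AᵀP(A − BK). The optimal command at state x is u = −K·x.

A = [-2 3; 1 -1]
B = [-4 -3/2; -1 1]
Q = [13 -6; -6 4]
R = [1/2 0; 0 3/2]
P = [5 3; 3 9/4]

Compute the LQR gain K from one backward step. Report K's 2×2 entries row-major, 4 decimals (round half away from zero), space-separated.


BᵀP = [-23.0000 -14.2500; -4.5000 -2.2500]
S = R + BᵀPB = [1/2 0; 0 3/2] + [106.2500 20.2500; 20.2500 4.5000] = [106.7500 20.2500; 20.2500 6.0000]
BᵀPA = [31.7500 -54.7500; 6.7500 -11.2500]
K = S⁻¹·BᵀPA = [0.2335 -0.4369; 0.3369 -0.4003]
A−BK = [-0.5606 0.6517; 0.8967 -1.0366]
AᵀP(A−BK) = [0.5618 -0.6749; -0.6749 0.8238]
P' = Q + AᵀP(A−BK) = [13.5618 -6.6749; -6.6749 4.8238]
tr(P') = 18.3857

0.2335 -0.4369 0.3369 -0.4003


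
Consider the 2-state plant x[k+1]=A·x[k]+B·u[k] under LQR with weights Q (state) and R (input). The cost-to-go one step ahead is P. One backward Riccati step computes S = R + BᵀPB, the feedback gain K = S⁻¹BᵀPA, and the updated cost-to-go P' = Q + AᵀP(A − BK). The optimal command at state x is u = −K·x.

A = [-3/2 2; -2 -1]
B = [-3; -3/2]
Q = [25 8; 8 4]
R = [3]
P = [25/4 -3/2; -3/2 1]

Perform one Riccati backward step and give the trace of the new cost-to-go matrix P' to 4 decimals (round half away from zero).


35.7383

BᵀP = [-16.5000 3.0000]
S = R + BᵀPB = [3] + [45.0000] = [48.0000]
BᵀPA = [18.7500 -36.0000]
K = S⁻¹·BᵀPA = [0.3906 -0.7500]
A−BK = [-0.3281 -0.2500; -1.4141 -2.1250]
AᵀP(A−BK) = [1.7383 1.0625; 1.0625 5.0000]
P' = Q + AᵀP(A−BK) = [26.7383 9.0625; 9.0625 9.0000]
tr(P') = 35.7383


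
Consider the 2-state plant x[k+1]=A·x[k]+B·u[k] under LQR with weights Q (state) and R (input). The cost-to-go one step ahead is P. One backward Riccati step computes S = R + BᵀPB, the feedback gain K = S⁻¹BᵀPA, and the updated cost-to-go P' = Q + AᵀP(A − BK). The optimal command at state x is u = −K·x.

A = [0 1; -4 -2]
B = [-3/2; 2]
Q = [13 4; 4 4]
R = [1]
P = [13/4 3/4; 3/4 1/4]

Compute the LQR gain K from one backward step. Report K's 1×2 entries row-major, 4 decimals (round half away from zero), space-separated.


0.5195 -0.4416

BᵀP = [-3.3750 -0.6250]
S = R + BᵀPB = [1] + [3.8125] = [4.8125]
BᵀPA = [2.5000 -2.1250]
K = S⁻¹·BᵀPA = [0.5195 -0.4416]
A−BK = [0.7792 0.3377; -5.0390 -1.1169]
AᵀP(A−BK) = [2.7013 0.1039; 0.1039 0.3117]
P' = Q + AᵀP(A−BK) = [15.7013 4.1039; 4.1039 4.3117]
tr(P') = 20.0130


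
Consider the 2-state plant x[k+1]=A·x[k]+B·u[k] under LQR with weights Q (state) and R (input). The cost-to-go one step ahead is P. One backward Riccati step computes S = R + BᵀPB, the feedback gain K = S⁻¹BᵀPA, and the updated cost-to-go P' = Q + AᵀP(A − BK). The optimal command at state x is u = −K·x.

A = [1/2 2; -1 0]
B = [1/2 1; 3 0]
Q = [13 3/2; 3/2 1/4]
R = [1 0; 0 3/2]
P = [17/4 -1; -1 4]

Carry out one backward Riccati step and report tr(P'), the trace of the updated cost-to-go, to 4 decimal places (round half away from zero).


BᵀP = [-0.8750 11.5000; 4.2500 -1.0000]
S = R + BᵀPB = [1 0; 0 3/2] + [34.0625 -0.8750; -0.8750 4.2500] = [35.0625 -0.8750; -0.8750 5.7500]
BᵀPA = [-11.9375 -1.7500; 3.1250 8.5000]
K = S⁻¹·BᵀPA = [-0.3281 -0.0131; 0.4935 1.4763]
A−BK = [0.1705 0.5303; -0.0156 0.0392]
AᵀP(A−BK) = [0.6029 1.4806; 1.4806 4.4288]
P' = Q + AᵀP(A−BK) = [13.6029 2.9806; 2.9806 4.6788]
tr(P') = 18.2817

18.2817


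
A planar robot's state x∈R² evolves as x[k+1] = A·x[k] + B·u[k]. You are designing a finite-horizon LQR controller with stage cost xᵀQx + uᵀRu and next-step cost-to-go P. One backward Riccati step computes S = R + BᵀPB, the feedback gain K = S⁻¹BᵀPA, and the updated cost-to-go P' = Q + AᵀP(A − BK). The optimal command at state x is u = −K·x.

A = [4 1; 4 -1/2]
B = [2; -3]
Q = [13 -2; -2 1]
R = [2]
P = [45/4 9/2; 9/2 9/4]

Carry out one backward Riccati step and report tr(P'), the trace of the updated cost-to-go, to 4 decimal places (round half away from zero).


223.8019

BᵀP = [9.0000 2.2500]
S = R + BᵀPB = [2] + [11.2500] = [13.2500]
BᵀPA = [45.0000 7.8750]
K = S⁻¹·BᵀPA = [3.3962 0.5943]
A−BK = [-2.7925 -0.1887; 14.1887 1.2830]
AᵀP(A−BK) = [207.1698 22.7547; 22.7547 2.6321]
P' = Q + AᵀP(A−BK) = [220.1698 20.7547; 20.7547 3.6321]
tr(P') = 223.8019


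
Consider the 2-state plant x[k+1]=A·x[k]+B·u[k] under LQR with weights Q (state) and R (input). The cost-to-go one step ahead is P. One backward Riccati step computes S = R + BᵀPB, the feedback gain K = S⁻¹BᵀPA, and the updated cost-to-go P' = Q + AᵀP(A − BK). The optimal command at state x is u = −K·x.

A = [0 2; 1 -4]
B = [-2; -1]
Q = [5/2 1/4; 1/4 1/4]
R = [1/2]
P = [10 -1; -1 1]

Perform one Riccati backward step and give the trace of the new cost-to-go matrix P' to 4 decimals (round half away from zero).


28.6833

BᵀP = [-19.0000 1.0000]
S = R + BᵀPB = [1/2] + [37.0000] = [37.5000]
BᵀPA = [1.0000 -42.0000]
K = S⁻¹·BᵀPA = [0.0267 -1.1200]
A−BK = [0.0533 -0.2400; 1.0267 -5.1200]
AᵀP(A−BK) = [0.9733 -4.8800; -4.8800 24.9600]
P' = Q + AᵀP(A−BK) = [3.4733 -4.6300; -4.6300 25.2100]
tr(P') = 28.6833


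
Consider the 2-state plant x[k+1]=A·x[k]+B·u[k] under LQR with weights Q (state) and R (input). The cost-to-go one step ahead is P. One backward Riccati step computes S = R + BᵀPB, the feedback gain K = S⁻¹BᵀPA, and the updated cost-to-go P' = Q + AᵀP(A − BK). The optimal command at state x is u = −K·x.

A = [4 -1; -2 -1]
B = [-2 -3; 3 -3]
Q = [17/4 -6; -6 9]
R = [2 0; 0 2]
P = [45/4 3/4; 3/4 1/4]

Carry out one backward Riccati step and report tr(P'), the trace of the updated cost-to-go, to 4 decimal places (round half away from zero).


BᵀP = [-20.2500 -0.7500; -36.0000 -3.0000]
S = R + BᵀPB = [2 0; 0 2] + [38.2500 63.0000; 63.0000 117.0000] = [40.2500 63.0000; 63.0000 119.0000]
BᵀPA = [-79.5000 21.0000; -138.0000 39.0000]
K = S⁻¹·BᵀPA = [-0.9339 0.0512; -0.6652 0.3006]
A−BK = [0.1365 0.0043; -1.1940 -0.2516]
AᵀP(A−BK) = [2.9510 -0.4435; -0.4435 0.2004]
P' = Q + AᵀP(A−BK) = [7.2010 -6.4435; -6.4435 9.2004]
tr(P') = 16.4014

16.4014


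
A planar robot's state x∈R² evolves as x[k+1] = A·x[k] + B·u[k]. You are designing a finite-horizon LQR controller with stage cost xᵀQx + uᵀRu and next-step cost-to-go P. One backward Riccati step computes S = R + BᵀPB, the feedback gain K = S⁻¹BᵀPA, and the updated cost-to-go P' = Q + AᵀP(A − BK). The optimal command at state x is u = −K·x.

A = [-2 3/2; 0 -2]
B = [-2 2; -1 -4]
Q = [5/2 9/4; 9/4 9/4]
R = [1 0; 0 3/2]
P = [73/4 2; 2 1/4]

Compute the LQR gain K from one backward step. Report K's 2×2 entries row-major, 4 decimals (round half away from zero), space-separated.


BᵀP = [-38.5000 -4.2500; 28.5000 3.0000]
S = R + BᵀPB = [1 0; 0 3/2] + [81.2500 -60.0000; -60.0000 45.0000] = [82.2500 -60.0000; -60.0000 46.5000]
BᵀPA = [77.0000 -49.2500; -57.0000 36.7500]
K = S⁻¹·BᵀPA = [0.7145 -0.3790; -0.3038 0.3013]
A−BK = [0.0367 0.1394; -0.5008 -1.1736]
AᵀP(A−BK) = [0.6628 -0.3936; -0.3936 0.3244]
P' = Q + AᵀP(A−BK) = [3.1628 1.8564; 1.8564 2.5744]
tr(P') = 5.7372

0.7145 -0.3790 -0.3038 0.3013


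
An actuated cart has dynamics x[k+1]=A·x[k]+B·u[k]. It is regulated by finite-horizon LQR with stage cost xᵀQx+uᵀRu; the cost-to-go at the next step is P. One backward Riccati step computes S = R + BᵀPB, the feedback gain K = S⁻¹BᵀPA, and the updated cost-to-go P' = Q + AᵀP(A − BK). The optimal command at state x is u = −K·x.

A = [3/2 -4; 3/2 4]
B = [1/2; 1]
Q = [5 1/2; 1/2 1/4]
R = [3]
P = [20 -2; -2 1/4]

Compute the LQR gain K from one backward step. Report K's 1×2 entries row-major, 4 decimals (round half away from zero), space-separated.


BᵀP = [8.0000 -0.7500]
S = R + BᵀPB = [3] + [3.2500] = [6.2500]
BᵀPA = [10.8750 -35.0000]
K = S⁻¹·BᵀPA = [1.7400 -5.6000]
A−BK = [0.6300 -1.2000; -0.2400 9.6000]
AᵀP(A−BK) = [17.6400 -57.6000; -57.6000 192.0000]
P' = Q + AᵀP(A−BK) = [22.6400 -57.1000; -57.1000 192.2500]
tr(P') = 214.8900

1.7400 -5.6000


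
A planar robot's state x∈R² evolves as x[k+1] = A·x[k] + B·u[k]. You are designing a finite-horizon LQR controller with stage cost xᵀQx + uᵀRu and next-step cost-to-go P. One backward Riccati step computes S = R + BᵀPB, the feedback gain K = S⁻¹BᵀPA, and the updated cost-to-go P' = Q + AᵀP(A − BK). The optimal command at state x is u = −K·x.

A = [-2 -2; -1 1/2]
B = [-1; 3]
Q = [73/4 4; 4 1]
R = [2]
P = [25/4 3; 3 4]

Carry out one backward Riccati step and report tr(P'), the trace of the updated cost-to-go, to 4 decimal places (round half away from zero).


BᵀP = [2.7500 9.0000]
S = R + BᵀPB = [2] + [24.2500] = [26.2500]
BᵀPA = [-14.5000 -1.0000]
K = S⁻¹·BᵀPA = [-0.5524 -0.0381]
A−BK = [-2.5524 -2.0381; 0.6571 0.6143]
AᵀP(A−BK) = [32.9905 25.4476; 25.4476 19.9619]
P' = Q + AᵀP(A−BK) = [51.2405 29.4476; 29.4476 20.9619]
tr(P') = 72.2024

72.2024


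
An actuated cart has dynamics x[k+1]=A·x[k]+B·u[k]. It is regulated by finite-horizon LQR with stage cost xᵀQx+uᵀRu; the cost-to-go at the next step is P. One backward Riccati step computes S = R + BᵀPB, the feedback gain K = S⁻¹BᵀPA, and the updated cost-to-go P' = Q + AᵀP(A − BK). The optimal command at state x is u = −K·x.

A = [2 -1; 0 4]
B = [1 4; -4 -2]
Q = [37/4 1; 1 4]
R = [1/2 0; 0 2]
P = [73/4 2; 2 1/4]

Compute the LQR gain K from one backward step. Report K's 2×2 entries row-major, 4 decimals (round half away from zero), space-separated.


BᵀP = [10.2500 1.0000; 69.0000 7.5000]
S = R + BᵀPB = [1/2 0; 0 2] + [6.2500 39.0000; 39.0000 261.0000] = [6.7500 39.0000; 39.0000 263.0000]
BᵀPA = [20.5000 -6.2500; 138.0000 -39.0000]
K = S⁻¹·BᵀPA = [0.0374 -0.4828; 0.5192 -0.0767]
A−BK = [-0.1141 -0.2104; 1.1878 1.9154]
AᵀP(A−BK) = [0.5880 -0.0187; -0.0187 0.2414]
P' = Q + AᵀP(A−BK) = [9.8380 0.9813; 0.9813 4.2414]
tr(P') = 14.0794

0.0374 -0.4828 0.5192 -0.0767


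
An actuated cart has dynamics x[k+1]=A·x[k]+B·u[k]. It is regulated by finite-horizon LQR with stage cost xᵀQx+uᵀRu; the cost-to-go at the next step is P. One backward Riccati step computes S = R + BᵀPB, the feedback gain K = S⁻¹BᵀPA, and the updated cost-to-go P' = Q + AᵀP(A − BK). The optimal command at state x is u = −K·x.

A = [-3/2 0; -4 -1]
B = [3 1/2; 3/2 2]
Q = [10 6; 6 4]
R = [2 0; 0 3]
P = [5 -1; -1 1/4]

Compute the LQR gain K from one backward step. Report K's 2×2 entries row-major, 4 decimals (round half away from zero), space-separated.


-0.2483 0.0693 -0.1162 -0.0320

BᵀP = [13.5000 -2.6250; 0.5000 0.0000]
S = R + BᵀPB = [2 0; 0 3] + [36.5625 1.5000; 1.5000 0.2500] = [38.5625 1.5000; 1.5000 3.2500]
BᵀPA = [-9.7500 2.6250; -0.7500 0.0000]
K = S⁻¹·BᵀPA = [-0.2483 0.0693; -0.1162 -0.0320]
A−BK = [-0.6970 -0.1920; -3.3952 -1.0400]
AᵀP(A−BK) = [0.7418 0.1518; 0.1518 0.0680]
P' = Q + AᵀP(A−BK) = [10.7418 6.1518; 6.1518 4.0680]
tr(P') = 14.8098


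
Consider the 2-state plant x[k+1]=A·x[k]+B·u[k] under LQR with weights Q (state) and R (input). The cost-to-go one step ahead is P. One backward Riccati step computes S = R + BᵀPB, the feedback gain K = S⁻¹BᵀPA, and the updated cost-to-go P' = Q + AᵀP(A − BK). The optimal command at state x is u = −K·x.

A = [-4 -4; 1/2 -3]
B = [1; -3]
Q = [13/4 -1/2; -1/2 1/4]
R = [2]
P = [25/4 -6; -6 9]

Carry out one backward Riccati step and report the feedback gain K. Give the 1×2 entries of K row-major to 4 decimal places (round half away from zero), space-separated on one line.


BᵀP = [24.2500 -33.0000]
S = R + BᵀPB = [2] + [123.2500] = [125.2500]
BᵀPA = [-113.5000 2.0000]
K = S⁻¹·BᵀPA = [-0.9062 0.0160]
A−BK = [-3.0938 -4.0160; -2.2186 -2.9521]
AᵀP(A−BK) = [23.3977 28.3124; 28.3124 36.9681]
P' = Q + AᵀP(A−BK) = [26.6477 27.8124; 27.8124 37.2181]
tr(P') = 63.8658

-0.9062 0.0160


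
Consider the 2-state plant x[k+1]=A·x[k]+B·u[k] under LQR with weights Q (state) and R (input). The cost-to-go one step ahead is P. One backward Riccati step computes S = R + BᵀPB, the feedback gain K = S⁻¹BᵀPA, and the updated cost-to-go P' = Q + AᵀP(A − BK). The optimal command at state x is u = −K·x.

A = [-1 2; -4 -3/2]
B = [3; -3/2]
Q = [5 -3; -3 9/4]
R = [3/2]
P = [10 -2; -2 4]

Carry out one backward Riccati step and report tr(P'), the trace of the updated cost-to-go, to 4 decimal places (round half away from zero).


64.8070

BᵀP = [33.0000 -12.0000]
S = R + BᵀPB = [3/2] + [117.0000] = [118.5000]
BᵀPA = [15.0000 84.0000]
K = S⁻¹·BᵀPA = [0.1266 0.7089]
A−BK = [-1.3797 -0.1266; -3.8101 -0.4367]
AᵀP(A−BK) = [56.1013 6.3671; 6.3671 1.4557]
P' = Q + AᵀP(A−BK) = [61.1013 3.3671; 3.3671 3.7057]
tr(P') = 64.8070


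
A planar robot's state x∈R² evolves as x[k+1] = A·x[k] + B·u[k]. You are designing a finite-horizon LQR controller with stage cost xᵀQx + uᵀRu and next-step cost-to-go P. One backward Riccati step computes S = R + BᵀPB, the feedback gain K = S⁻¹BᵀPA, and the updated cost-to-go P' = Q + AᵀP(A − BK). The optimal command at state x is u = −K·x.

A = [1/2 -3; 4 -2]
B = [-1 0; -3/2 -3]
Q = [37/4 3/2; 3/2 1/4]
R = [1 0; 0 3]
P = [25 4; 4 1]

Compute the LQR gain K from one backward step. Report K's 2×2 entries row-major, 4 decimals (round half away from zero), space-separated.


BᵀP = [-31.0000 -5.5000; -12.0000 -3.0000]
S = R + BᵀPB = [1 0; 0 3] + [39.2500 16.5000; 16.5000 9.0000] = [40.2500 16.5000; 16.5000 12.0000]
BᵀPA = [-37.5000 104.0000; -18.0000 42.0000]
K = S⁻¹·BᵀPA = [-0.7260 2.6335; -0.5018 -0.1210]
A−BK = [-0.2260 -0.3665; 1.4057 1.5872]
AᵀP(A−BK) = [1.9938 -0.9235; -0.9235 8.2028]
P' = Q + AᵀP(A−BK) = [11.2438 0.5765; 0.5765 8.4528]
tr(P') = 19.6966

-0.7260 2.6335 -0.5018 -0.1210


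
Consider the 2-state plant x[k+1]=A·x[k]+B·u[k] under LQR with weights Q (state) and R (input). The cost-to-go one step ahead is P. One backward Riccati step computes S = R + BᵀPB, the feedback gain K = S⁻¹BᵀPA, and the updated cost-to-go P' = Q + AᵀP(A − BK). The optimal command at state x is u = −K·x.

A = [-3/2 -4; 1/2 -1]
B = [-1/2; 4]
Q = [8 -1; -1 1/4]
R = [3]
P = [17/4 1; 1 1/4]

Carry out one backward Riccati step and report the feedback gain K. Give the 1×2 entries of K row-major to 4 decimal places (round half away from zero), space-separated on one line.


BᵀP = [1.8750 0.5000]
S = R + BᵀPB = [3] + [1.0625] = [4.0625]
BᵀPA = [-2.5625 -8.0000]
K = S⁻¹·BᵀPA = [-0.6308 -1.9692]
A−BK = [-1.8154 -4.9846; 3.0231 6.8769]
AᵀP(A−BK) = [6.5087 19.8288; 19.8288 60.4962]
P' = Q + AᵀP(A−BK) = [14.5087 18.8288; 18.8288 60.7462]
tr(P') = 75.2548

-0.6308 -1.9692


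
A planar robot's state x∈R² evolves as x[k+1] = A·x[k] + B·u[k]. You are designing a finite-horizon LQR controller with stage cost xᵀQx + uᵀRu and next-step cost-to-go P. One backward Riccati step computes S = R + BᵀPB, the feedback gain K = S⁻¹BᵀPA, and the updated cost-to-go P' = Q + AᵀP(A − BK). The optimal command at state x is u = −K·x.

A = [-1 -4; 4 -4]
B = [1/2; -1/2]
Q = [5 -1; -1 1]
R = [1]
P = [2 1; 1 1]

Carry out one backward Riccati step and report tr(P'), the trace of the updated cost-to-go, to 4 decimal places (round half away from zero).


92.6000

BᵀP = [0.5000 0.0000]
S = R + BᵀPB = [1] + [0.2500] = [1.2500]
BᵀPA = [-0.5000 -2.0000]
K = S⁻¹·BᵀPA = [-0.4000 -1.6000]
A−BK = [-0.8000 -3.2000; 3.8000 -4.8000]
AᵀP(A−BK) = [9.8000 -20.8000; -20.8000 76.8000]
P' = Q + AᵀP(A−BK) = [14.8000 -21.8000; -21.8000 77.8000]
tr(P') = 92.6000


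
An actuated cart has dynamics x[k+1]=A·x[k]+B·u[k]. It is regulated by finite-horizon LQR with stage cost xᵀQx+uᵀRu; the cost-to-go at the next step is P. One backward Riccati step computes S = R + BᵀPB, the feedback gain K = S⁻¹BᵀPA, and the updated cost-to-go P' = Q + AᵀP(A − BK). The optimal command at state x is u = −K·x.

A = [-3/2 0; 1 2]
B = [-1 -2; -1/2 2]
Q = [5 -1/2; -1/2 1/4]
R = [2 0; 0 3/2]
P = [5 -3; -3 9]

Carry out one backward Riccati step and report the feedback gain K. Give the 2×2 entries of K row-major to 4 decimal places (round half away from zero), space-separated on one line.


BᵀP = [-3.5000 -1.5000; -16.0000 24.0000]
S = R + BᵀPB = [2 0; 0 3/2] + [4.2500 4.0000; 4.0000 80.0000] = [6.2500 4.0000; 4.0000 81.5000]
BᵀPA = [3.7500 -3.0000; 48.0000 48.0000]
K = S⁻¹·BᵀPA = [0.2303 -0.8847; 0.5777 0.6324]
A−BK = [-0.1144 0.3800; -0.0402 0.2929]
AᵀP(A−BK) = [0.6590 -0.0365; -0.0365 2.9916]
P' = Q + AᵀP(A−BK) = [5.6590 -0.5365; -0.5365 3.2416]
tr(P') = 8.9006

0.2303 -0.8847 0.5777 0.6324


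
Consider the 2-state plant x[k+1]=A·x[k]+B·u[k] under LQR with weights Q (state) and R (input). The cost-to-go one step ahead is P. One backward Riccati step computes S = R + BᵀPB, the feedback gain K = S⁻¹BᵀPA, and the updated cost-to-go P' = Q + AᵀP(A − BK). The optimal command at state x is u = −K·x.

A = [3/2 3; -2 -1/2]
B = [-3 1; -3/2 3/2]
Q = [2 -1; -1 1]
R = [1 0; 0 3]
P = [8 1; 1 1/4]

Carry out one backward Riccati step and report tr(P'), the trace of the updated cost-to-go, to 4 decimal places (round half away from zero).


BᵀP = [-25.5000 -3.3750; 9.5000 1.3750]
S = R + BᵀPB = [1 0; 0 3] + [81.5625 -30.5625; -30.5625 11.5625] = [82.5625 -30.5625; -30.5625 14.5625]
BᵀPA = [-31.5000 -74.8125; 11.5000 27.8125]
K = S⁻¹·BᵀPA = [-0.3998 -0.8926; -0.0494 0.0366]
A−BK = [0.3500 0.2856; -2.5256 -1.8938]
AᵀP(A−BK) = [0.9739 0.9627; 0.9627 1.2682]
P' = Q + AᵀP(A−BK) = [2.9739 -0.0373; -0.0373 2.2682]
tr(P') = 5.2421

5.2421


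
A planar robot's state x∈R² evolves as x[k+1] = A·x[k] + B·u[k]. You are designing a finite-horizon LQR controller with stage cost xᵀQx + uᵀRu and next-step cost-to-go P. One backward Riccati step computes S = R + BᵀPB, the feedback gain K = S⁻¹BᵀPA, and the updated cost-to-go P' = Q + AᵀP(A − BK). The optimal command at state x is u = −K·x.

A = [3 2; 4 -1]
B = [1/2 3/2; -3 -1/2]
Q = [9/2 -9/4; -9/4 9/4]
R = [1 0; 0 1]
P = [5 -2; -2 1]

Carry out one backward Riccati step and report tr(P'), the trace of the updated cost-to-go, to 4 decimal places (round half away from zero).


11.7638

BᵀP = [8.5000 -4.0000; 8.5000 -3.5000]
S = R + BᵀPB = [1 0; 0 1] + [16.2500 14.7500; 14.7500 14.5000] = [17.2500 14.7500; 14.7500 15.5000]
BᵀPA = [9.5000 21.0000; 11.5000 20.5000]
K = S⁻¹·BᵀPA = [-0.4492 0.4642; 1.1694 0.8808]
A−BK = [1.4705 0.4467; 3.2371 0.8331]
AᵀP(A−BK) = [3.8193 1.4605; 1.4605 1.1945]
P' = Q + AᵀP(A−BK) = [8.3193 -0.7895; -0.7895 3.4445]
tr(P') = 11.7638


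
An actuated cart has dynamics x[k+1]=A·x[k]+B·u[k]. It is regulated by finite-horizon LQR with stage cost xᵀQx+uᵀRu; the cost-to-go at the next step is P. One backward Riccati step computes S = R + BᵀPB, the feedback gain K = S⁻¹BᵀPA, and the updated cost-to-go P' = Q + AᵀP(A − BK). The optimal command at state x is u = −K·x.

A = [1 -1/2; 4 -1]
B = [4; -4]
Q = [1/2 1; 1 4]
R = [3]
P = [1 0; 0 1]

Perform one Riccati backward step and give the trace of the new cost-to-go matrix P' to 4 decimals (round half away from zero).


BᵀP = [4.0000 -4.0000]
S = R + BᵀPB = [3] + [32.0000] = [35.0000]
BᵀPA = [-12.0000 2.0000]
K = S⁻¹·BᵀPA = [-0.3429 0.0571]
A−BK = [2.3714 -0.7286; 2.6286 -0.7714]
AᵀP(A−BK) = [12.8857 -3.8143; -3.8143 1.1357]
P' = Q + AᵀP(A−BK) = [13.3857 -2.8143; -2.8143 5.1357]
tr(P') = 18.5214

18.5214


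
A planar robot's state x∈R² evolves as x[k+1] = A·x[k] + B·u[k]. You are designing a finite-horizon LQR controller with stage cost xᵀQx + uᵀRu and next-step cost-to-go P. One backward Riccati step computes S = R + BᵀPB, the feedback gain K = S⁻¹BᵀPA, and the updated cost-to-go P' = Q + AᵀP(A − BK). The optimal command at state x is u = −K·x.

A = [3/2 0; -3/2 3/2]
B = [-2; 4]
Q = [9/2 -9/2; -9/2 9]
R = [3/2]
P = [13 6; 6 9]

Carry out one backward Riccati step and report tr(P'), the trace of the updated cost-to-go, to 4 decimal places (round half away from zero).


BᵀP = [-2.0000 24.0000]
S = R + BᵀPB = [3/2] + [100.0000] = [101.5000]
BᵀPA = [-39.0000 36.0000]
K = S⁻¹·BᵀPA = [-0.3842 0.3547]
A−BK = [0.7315 0.7094; 0.0369 0.0813]
AᵀP(A−BK) = [7.5148 7.0825; 7.0825 7.4815]
P' = Q + AᵀP(A−BK) = [12.0148 2.5825; 2.5825 16.4815]
tr(P') = 28.4963

28.4963
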